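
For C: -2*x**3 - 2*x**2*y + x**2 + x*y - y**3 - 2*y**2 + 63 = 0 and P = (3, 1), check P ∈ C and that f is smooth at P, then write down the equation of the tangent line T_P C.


Tangent line at P: -59*x - 22*y + 199 = 0.

Step 1: f(3, 1) = 0, so P lies on C.
Step 2: partial derivatives
  f_x(x, y) = -6*x**2 - 4*x*y + 2*x + y, f_y(x, y) = -2*x**2 + x - 3*y**2 - 4*y.
  f_x(P) = -59, f_y(P) = -22 (gradient nonzero, so P is smooth).
Step 3: tangent line at P: -59·(x − 3) + -22·(y − 1) = 0.
Expanding: -59*x - 22*y + 199 = 0.


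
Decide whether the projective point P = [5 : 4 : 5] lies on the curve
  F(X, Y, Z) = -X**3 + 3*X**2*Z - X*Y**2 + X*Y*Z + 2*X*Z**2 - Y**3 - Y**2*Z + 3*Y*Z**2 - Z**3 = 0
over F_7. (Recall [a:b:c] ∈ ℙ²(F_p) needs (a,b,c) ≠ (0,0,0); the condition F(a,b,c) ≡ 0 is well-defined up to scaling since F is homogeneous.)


F(5,4,5) ≡ 5 (mod 7); P is NOT on the curve.

Evaluate F(5, 4, 5) term-by-term (mod 7).
  -X**3 ↦ -1·125·1·1 = -125
  3*X**2*Z ↦ 3·25·1·5 = 375
  -X*Y**2 ↦ -1·5·16·1 = -80
  X*Y*Z ↦ 1·5·4·5 = 100
  2*X*Z**2 ↦ 2·5·1·25 = 250
  -Y**3 ↦ -1·1·64·1 = -64
  -Y**2*Z ↦ -1·1·16·5 = -80
  3*Y*Z**2 ↦ 3·1·4·25 = 300
  -Z**3 ↦ -1·1·1·125 = -125
Sum: F(5, 4, 5) = (-125) + (375) + (-80) + (100) + (250) + (-64) + (-80) + (300) + (-125) = 551.
Reducing mod 7: 551 ≡ 5 (mod 7).
Since F(a, b, c) ≡ 5 ≠ 0 (mod 7), P does NOT lie on the curve.


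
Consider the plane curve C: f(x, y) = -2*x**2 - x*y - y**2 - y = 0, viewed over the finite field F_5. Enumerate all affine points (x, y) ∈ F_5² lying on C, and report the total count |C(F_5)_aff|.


Affine F_5-points: {(0, 0), (0, 4), (1, 1), (1, 2), (3, 2), (3, 4)}; count = 6.

For each of the 25 pairs (x, y) ∈ F_5², evaluate f(x, y) mod 5. Record the zeros.
  x = 0: [0↦0, 1↦3, 2↦4, 3↦3, 4↦0]  zeros at y ∈ {0, 4}
  x = 1: [0↦3, 1↦0, 2↦0, 3↦3, 4↦4]  zeros at y ∈ {1, 2}
  x = 2: [0↦2, 1↦3, 2↦2, 3↦4, 4↦4]  zeros at y ∈ ∅
  x = 3: [0↦2, 1↦2, 2↦0, 3↦1, 4↦0]  zeros at y ∈ {2, 4}
  x = 4: [0↦3, 1↦2, 2↦4, 3↦4, 4↦2]  zeros at y ∈ ∅
Collecting zeros: affine points = {(0, 0), (0, 4), (1, 1), (1, 2), (3, 2), (3, 4)}.
Total count |C(F_5)_aff| = 6.


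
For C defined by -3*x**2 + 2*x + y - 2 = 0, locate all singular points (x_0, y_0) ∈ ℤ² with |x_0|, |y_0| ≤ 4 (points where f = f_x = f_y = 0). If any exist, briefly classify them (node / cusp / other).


No singular points in the scanned grid; C is smooth there.

Compute partial derivatives:
  f_x = 2 - 6*x.
  f_y = 1.
f_y = 1 is a nonzero constant, so f_y never vanishes: no point (x, y) can satisfy f = f_x = f_y = 0. In particular no (x, y) ∈ {−4, ..., 4}² is singular; the curve is smooth.


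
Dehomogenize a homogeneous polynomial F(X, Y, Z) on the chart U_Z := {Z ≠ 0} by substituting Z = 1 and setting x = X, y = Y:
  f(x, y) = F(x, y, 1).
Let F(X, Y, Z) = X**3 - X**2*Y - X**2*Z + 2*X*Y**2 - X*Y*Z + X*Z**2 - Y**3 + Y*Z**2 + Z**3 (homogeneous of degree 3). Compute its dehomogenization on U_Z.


f(x, y) = x**3 - x**2*y - x**2 + 2*x*y**2 - x*y + x - y**3 + y + 1

On U_Z we set Z = 1. Each monomial c·X^i·Y^j·Z^k in F becomes c·x^i·y^j·1^k = c·x^i·y^j.
Substituting Z = 1: F(X, Y, 1) = x**3 - x**2*y - x**2 + 2*x*y**2 - x*y + x - y**3 + y + 1.
Note: deg(f) ≤ deg(F) = 3; strict inequality happens when F is divisible by Z (lost terms).


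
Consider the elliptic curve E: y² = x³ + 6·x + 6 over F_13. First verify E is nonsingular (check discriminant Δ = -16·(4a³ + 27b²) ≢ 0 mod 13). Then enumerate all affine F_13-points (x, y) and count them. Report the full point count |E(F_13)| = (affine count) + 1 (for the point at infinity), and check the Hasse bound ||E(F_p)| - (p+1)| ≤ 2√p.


Affine points = {(1, 0), (2, 0), (3, 5), (3, 8), (4, 4), (4, 9), (7, 1), (7, 12), (9, 3), (9, 10), (10, 0), (11, 5), (11, 8), (12, 5), (12, 8)}; affine count = 15; |E(F_13)| = 16.

Discriminant check: Δ ∝ 4a³ + 27b² = 4·6³ + 27·6² = 4·216 + 27·36 ≡ 3 (mod 13). Nonzero ⇒ E is nonsingular.
For each x ∈ F_13, compute rhs = x³ + 6·x + 6 mod 13, then count y ∈ F_13 with y² ≡ rhs.
  x = 0: rhs = 6, matching y values: none (0 points).
  x = 1: rhs = 0, matching y values: 0 (1 points).
  x = 2: rhs = 0, matching y values: 0 (1 points).
  x = 3: rhs = 12, matching y values: 5, 8 (2 points).
  x = 4: rhs = 3, matching y values: 4, 9 (2 points).
  x = 5: rhs = 5, matching y values: none (0 points).
  x = 6: rhs = 11, matching y values: none (0 points).
  x = 7: rhs = 1, matching y values: 1, 12 (2 points).
  x = 8: rhs = 7, matching y values: none (0 points).
  x = 9: rhs = 9, matching y values: 3, 10 (2 points).
  x = 10: rhs = 0, matching y values: 0 (1 points).
  x = 11: rhs = 12, matching y values: 5, 8 (2 points).
  x = 12: rhs = 12, matching y values: 5, 8 (2 points).
Total affine count: 15.
Full point count |E(F_13)| = 15 + 1 = 16.
Hasse bound: |16 − (13+1)| = |2| = 2 ≤ 2√13 ≈ 7.2111 ✓.


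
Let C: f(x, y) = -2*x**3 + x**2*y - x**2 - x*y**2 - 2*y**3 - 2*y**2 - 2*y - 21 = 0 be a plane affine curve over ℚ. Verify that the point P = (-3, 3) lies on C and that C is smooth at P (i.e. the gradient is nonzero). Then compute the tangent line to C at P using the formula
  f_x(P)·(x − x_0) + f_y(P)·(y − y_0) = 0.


Tangent line at P: -75*x - 41*y - 102 = 0.

Step 1: f(-3, 3) = 0, so P lies on C.
Step 2: partial derivatives
  f_x(x, y) = -6*x**2 + 2*x*y - 2*x - y**2, f_y(x, y) = x**2 - 2*x*y - 6*y**2 - 4*y - 2.
  f_x(P) = -75, f_y(P) = -41 (gradient nonzero, so P is smooth).
Step 3: tangent line at P: -75·(x − -3) + -41·(y − 3) = 0.
Expanding: -75*x - 41*y - 102 = 0.


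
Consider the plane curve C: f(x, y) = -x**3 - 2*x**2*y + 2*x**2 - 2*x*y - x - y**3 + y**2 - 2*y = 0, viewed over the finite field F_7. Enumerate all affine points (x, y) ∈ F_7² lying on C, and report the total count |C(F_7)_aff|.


Affine F_7-points: {(0, 0), (0, 4), (1, 0), (2, 6), (4, 4), (5, 5)}; count = 6.

For each of the 49 pairs (x, y) ∈ F_7², evaluate f(x, y) mod 7. Record the zeros.
  x = 0: [0↦0, 1↦5, 2↦6, 3↦4, 4↦0, 5↦2, 6↦4]  zeros at y ∈ {0, 4}
  x = 1: [0↦0, 1↦1, 2↦5, 3↦6, 4↦5, 5↦3, 6↦1]  zeros at y ∈ {0}
  x = 2: [0↦5, 1↦5, 2↦1, 3↦1, 4↦6, 5↦3, 6↦0]  zeros at y ∈ {6}
  x = 3: [0↦2, 1↦4, 2↦2, 3↦4, 4↦4, 5↦3, 6↦2]  zeros at y ∈ ∅
  x = 4: [0↦6, 1↦6, 2↦2, 3↦2, 4↦0, 5↦4, 6↦1]  zeros at y ∈ {4}
  x = 5: [0↦4, 1↦5, 2↦2, 3↦3, 4↦2, 5↦0, 6↦5]  zeros at y ∈ {5}
  x = 6: [0↦4, 1↦2, 2↦3, 3↦1, 4↦4, 5↦6, 6↦1]  zeros at y ∈ ∅
Collecting zeros: affine points = {(0, 0), (0, 4), (1, 0), (2, 6), (4, 4), (5, 5)}.
Total count |C(F_7)_aff| = 6.


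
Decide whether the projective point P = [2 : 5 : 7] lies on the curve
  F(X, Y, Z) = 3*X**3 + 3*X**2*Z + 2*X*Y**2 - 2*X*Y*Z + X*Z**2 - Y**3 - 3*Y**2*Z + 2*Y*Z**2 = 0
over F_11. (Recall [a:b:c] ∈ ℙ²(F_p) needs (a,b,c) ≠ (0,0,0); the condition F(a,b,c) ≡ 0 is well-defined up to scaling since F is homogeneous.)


F(2,5,7) ≡ 6 (mod 11); P is NOT on the curve.

Evaluate F(2, 5, 7) term-by-term (mod 11).
  3*X**3 ↦ 3·8·1·1 = 24
  3*X**2*Z ↦ 3·4·1·7 = 84
  2*X*Y**2 ↦ 2·2·25·1 = 100
  -2*X*Y*Z ↦ -2·2·5·7 = -140
  X*Z**2 ↦ 1·2·1·49 = 98
  -Y**3 ↦ -1·1·125·1 = -125
  -3*Y**2*Z ↦ -3·1·25·7 = -525
  2*Y*Z**2 ↦ 2·1·5·49 = 490
Sum: F(2, 5, 7) = (24) + (84) + (100) + (-140) + (98) + (-125) + (-525) + (490) = 6.
Reducing mod 11: 6 ≡ 6 (mod 11).
Since F(a, b, c) ≡ 6 ≠ 0 (mod 11), P does NOT lie on the curve.


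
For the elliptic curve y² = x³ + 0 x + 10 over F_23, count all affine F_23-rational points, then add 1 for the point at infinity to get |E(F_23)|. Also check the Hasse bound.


Affine points = {(2, 8), (2, 15), (7, 10), (7, 13), (8, 4), (8, 19), (9, 7), (9, 16), (12, 6), (12, 17), (15, 2), (15, 21), (16, 9), (16, 14), (17, 1), (17, 22), (18, 0), (20, 11), (20, 12), (21, 5), (21, 18), (22, 3), (22, 20)}; affine count = 23; |E(F_23)| = 24.

Discriminant check: Δ ∝ 4a³ + 27b² = 4·0³ + 27·10² = 4·0 + 27·100 ≡ 9 (mod 23). Nonzero ⇒ E is nonsingular.
For each x ∈ F_23, compute rhs = x³ + 0·x + 10 mod 23, then count y ∈ F_23 with y² ≡ rhs.
  x = 0: rhs = 10, matching y values: none (0 points).
  x = 1: rhs = 11, matching y values: none (0 points).
  x = 2: rhs = 18, matching y values: 8, 15 (2 points).
  x = 3: rhs = 14, matching y values: none (0 points).
  x = 4: rhs = 5, matching y values: none (0 points).
  x = 5: rhs = 20, matching y values: none (0 points).
  x = 6: rhs = 19, matching y values: none (0 points).
  x = 7: rhs = 8, matching y values: 10, 13 (2 points).
  x = 8: rhs = 16, matching y values: 4, 19 (2 points).
  x = 9: rhs = 3, matching y values: 7, 16 (2 points).
  x = 10: rhs = 21, matching y values: none (0 points).
  x = 11: rhs = 7, matching y values: none (0 points).
  x = 12: rhs = 13, matching y values: 6, 17 (2 points).
  x = 13: rhs = 22, matching y values: none (0 points).
  x = 14: rhs = 17, matching y values: none (0 points).
  x = 15: rhs = 4, matching y values: 2, 21 (2 points).
  x = 16: rhs = 12, matching y values: 9, 14 (2 points).
  x = 17: rhs = 1, matching y values: 1, 22 (2 points).
  x = 18: rhs = 0, matching y values: 0 (1 points).
  x = 19: rhs = 15, matching y values: none (0 points).
  x = 20: rhs = 6, matching y values: 11, 12 (2 points).
  x = 21: rhs = 2, matching y values: 5, 18 (2 points).
  x = 22: rhs = 9, matching y values: 3, 20 (2 points).
Total affine count: 23.
Full point count |E(F_23)| = 23 + 1 = 24.
Hasse bound: |24 − (23+1)| = |0| = 0 ≤ 2√23 ≈ 9.5917 ✓.


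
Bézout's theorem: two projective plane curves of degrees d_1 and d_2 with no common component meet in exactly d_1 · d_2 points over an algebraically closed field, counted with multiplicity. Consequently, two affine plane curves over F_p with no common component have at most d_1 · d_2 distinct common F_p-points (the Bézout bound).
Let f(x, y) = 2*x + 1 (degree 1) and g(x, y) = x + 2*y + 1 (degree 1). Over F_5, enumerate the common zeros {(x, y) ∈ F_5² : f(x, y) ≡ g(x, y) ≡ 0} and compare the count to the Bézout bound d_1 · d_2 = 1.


Common zeros: {(2, 1)}; count = 1; Bézout bound = 1.

deg(f) = 1, deg(g) = 1, so Bézout bound = 1.
Scan x ∈ F_5. For each x, list the y ∈ F_5 with f(x, y) ≡ 0 and those with g(x, y) ≡ 0 (mod 5); the common zeros in that column are the intersection.
  x = 0: f ≡ 0 at y ∈ ∅; g ≡ 0 at y ∈ {2}; common: ∅.
  x = 1: f ≡ 0 at y ∈ ∅; g ≡ 0 at y ∈ {4}; common: ∅.
  x = 2: f ≡ 0 at y ∈ {0, 1, 2, 3, 4}; g ≡ 0 at y ∈ {1}; common: {1}.
  x = 3: f ≡ 0 at y ∈ ∅; g ≡ 0 at y ∈ {3}; common: ∅.
  x = 4: f ≡ 0 at y ∈ ∅; g ≡ 0 at y ∈ {0}; common: ∅.
Collecting: common zeros = {(2, 1)}, so the count is 1.
Comparison with the Bézout bound: 1 ≤ 1 = deg(f)·deg(g), as expected for curves with no common component (the bound is attained).


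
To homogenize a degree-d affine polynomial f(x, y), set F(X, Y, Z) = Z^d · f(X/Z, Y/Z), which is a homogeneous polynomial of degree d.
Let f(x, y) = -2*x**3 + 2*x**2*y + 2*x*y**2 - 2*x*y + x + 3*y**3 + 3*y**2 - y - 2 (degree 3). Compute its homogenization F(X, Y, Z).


F(X, Y, Z) = -2*X**3 + 2*X**2*Y + 2*X*Y**2 - 2*X*Y*Z + X*Z**2 + 3*Y**3 + 3*Y**2*Z - Y*Z**2 - 2*Z**3

deg(f) = 3.
Substitute x = X/Z, y = Y/Z into f, then multiply by Z^3.
  monomial -2·x^3·y^0 ↦ -2·X^3·Y^0·Z^0.
  monomial 2·x^2·y^1 ↦ 2·X^2·Y^1·Z^0.
  monomial 2·x^1·y^2 ↦ 2·X^1·Y^2·Z^0.
  monomial -2·x^1·y^1 ↦ -2·X^1·Y^1·Z^1.
  monomial 1·x^1·y^0 ↦ 1·X^1·Y^0·Z^2.
  monomial 3·x^0·y^3 ↦ 3·X^0·Y^3·Z^0.
  monomial 3·x^0·y^2 ↦ 3·X^0·Y^2·Z^1.
  monomial -1·x^0·y^1 ↦ -1·X^0·Y^1·Z^2.
  monomial -2·x^0·y^0 ↦ -2·X^0·Y^0·Z^3.
Collecting: F(X, Y, Z) = -2*X**3 + 2*X**2*Y + 2*X*Y**2 - 2*X*Y*Z + X*Z**2 + 3*Y**3 + 3*Y**2*Z - Y*Z**2 - 2*Z**3.


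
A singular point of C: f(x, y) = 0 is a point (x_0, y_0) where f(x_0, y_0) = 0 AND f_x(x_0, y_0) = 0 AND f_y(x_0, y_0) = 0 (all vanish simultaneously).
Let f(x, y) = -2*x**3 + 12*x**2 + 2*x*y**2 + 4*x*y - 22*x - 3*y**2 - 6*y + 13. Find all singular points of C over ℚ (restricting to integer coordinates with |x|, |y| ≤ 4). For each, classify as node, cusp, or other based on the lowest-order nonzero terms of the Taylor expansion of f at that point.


Singular points: {(2, -1)}; classification: cusp.

Compute partial derivatives:
  f_x = -6*x**2 + 24*x + 2*y**2 + 4*y - 22.
  f_y = 4*x*y + 4*x - 6*y - 6.
Scan x_0 ∈ {−4, ..., 4}. For each x_0, f_y(x_0, y) is a polynomial in y; find its integer roots y ∈ {−4, ..., 4}, then test f_x and f at those candidates.
  x = -4: f_y(-4, y) = -22*y - 22; vanishes at y ∈ {-1}. (-4, -1): f_x = -216 ≠ 0.
  x = -3: f_y(-3, y) = -18*y - 18; vanishes at y ∈ {-1}. (-3, -1): f_x = -150 ≠ 0.
  x = -2: f_y(-2, y) = -14*y - 14; vanishes at y ∈ {-1}. (-2, -1): f_x = -96 ≠ 0.
  x = -1: f_y(-1, y) = -10*y - 10; vanishes at y ∈ {-1}. (-1, -1): f_x = -54 ≠ 0.
  x = 0: f_y(0, y) = -6*y - 6; vanishes at y ∈ {-1}. (0, -1): f_x = -24 ≠ 0.
  x = 1: f_y(1, y) = -2*y - 2; vanishes at y ∈ {-1}. (1, -1): f_x = -6 ≠ 0.
  x = 2: f_y(2, y) = 2*y + 2; vanishes at y ∈ {-1}. (2, -1): f_x = 0, f = 0 — SINGULAR.
  x = 3: f_y(3, y) = 6*y + 6; vanishes at y ∈ {-1}. (3, -1): f_x = -6 ≠ 0.
  x = 4: f_y(4, y) = 10*y + 10; vanishes at y ∈ {-1}. (4, -1): f_x = -24 ≠ 0.
Only singular point on the grid: (2, -1).
Classify: substitute x = 2 + u, y = -1 + v and expand: f = -2*u**3 + 2*u*v**2 + v**2.
No constant or linear terms (consistent with a singular point). Quadratic part: v**2. Cubic part: -2*u**3 + 2*u*v**2.
The quadratic part v**2 is a perfect square, so there is a single (double) tangent line v = 0, i.e. y = -1. Restricting the cubic part to that line (v = 0) leaves -2*u**3 ≠ 0, so f is not divisible by v and the branch is v² ≈ 2*u**3 to lowest order — this is a cusp.
Classification: cusp.


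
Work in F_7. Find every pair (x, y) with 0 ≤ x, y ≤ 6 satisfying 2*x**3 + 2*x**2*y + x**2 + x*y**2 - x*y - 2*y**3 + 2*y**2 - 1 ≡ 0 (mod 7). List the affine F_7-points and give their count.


Affine F_7-points: {(1, 2), (1, 5), (2, 4), (3, 3), (4, 1), (5, 6), (6, 1)}; count = 7.

For each of the 49 pairs (x, y) ∈ F_7², evaluate f(x, y) mod 7. Record the zeros.
  x = 0: [0↦6, 1↦6, 2↦5, 3↦5, 4↦1, 5↦2, 6↦3]  zeros at y ∈ ∅
  x = 1: [0↦2, 1↦4, 2↦0, 3↦6, 4↦3, 5↦0, 6↦6]  zeros at y ∈ {2, 5}
  x = 2: [0↦5, 1↦6, 2↦3, 3↦5, 4↦0, 5↦4, 6↦5]  zeros at y ∈ {4}
  x = 3: [0↦6, 1↦3, 2↦5, 3↦0, 4↦4, 5↦5, 6↦5]  zeros at y ∈ {3}
  x = 4: [0↦3, 1↦0, 2↦4, 3↦3, 4↦6, 5↦1, 6↦4]  zeros at y ∈ {1}
  x = 5: [0↦1, 1↦2, 2↦5, 3↦5, 4↦4, 5↦4, 6↦0]  zeros at y ∈ {6}
  x = 6: [0↦5, 1↦0, 2↦6, 3↦4, 4↦3, 5↦5, 6↦5]  zeros at y ∈ {1}
Collecting zeros: affine points = {(1, 2), (1, 5), (2, 4), (3, 3), (4, 1), (5, 6), (6, 1)}.
Total count |C(F_7)_aff| = 7.


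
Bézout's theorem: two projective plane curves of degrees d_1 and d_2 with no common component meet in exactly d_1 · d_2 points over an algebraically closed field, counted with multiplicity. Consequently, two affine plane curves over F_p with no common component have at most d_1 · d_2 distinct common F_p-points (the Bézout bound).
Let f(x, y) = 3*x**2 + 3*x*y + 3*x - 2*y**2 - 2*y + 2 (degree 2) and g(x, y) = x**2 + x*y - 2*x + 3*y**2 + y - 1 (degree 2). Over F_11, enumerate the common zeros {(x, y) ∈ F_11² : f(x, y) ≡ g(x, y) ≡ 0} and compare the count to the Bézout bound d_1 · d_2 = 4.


Common zeros: {(3, 2), (5, 10)}; count = 2; Bézout bound = 4.

deg(f) = 2, deg(g) = 2, so Bézout bound = 4.
Scan x ∈ F_11. For each x, list the y ∈ F_11 with f(x, y) ≡ 0 and those with g(x, y) ≡ 0 (mod 11); the common zeros in that column are the intersection.
  x = 0: f ≡ 0 at y ∈ {3, 7}; g ≡ 0 at y ∈ ∅; common: ∅.
  x = 1: f ≡ 0 at y ∈ ∅; g ≡ 0 at y ∈ ∅; common: ∅.
  x = 2: f ≡ 0 at y ∈ {1}; g ≡ 0 at y ∈ ∅; common: ∅.
  x = 3: f ≡ 0 at y ∈ {2, 7}; g ≡ 0 at y ∈ {2, 4}; common: {2}.
  x = 4: f ≡ 0 at y ∈ ∅; g ≡ 0 at y ∈ ∅; common: ∅.
  x = 5: f ≡ 0 at y ∈ {2, 10}; g ≡ 0 at y ∈ {10}; common: {10}.
  x = 6: f ≡ 0 at y ∈ {9, 10}; g ≡ 0 at y ∈ {1, 4}; common: ∅.
  x = 7: f ≡ 0 at y ∈ {1, 3}; g ≡ 0 at y ∈ ∅; common: ∅.
  x = 8: f ≡ 0 at y ∈ ∅; g ≡ 0 at y ∈ {2, 6}; common: ∅.
  x = 9: f ≡ 0 at y ∈ ∅; g ≡ 0 at y ∈ {5, 10}; common: ∅.
  x = 10: f ≡ 0 at y ∈ ∅; g ≡ 0 at y ∈ {5, 6}; common: ∅.
Collecting: common zeros = {(3, 2), (5, 10)}, so the count is 2.
Comparison with the Bézout bound: 2 ≤ 4 = deg(f)·deg(g), as expected for curves with no common component (the affine F_11-count falls short of the bound because intersections may lie at infinity, over extension fields, or carry multiplicity).


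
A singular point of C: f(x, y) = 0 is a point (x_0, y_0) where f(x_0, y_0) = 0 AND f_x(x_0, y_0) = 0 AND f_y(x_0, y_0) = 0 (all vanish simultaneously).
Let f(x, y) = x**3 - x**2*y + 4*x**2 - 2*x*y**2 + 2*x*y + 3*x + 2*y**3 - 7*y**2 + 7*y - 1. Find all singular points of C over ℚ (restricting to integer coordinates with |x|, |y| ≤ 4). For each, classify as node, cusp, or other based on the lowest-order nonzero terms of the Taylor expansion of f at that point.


Singular points: {(-1, 1)}; classification: cusp.

Compute partial derivatives:
  f_x = 3*x**2 - 2*x*y + 8*x - 2*y**2 + 2*y + 3.
  f_y = -x**2 - 4*x*y + 2*x + 6*y**2 - 14*y + 7.
Scan x_0 ∈ {−4, ..., 4}. For each x_0, f_y(x_0, y) is a polynomial in y; find its integer roots y ∈ {−4, ..., 4}, then test f_x and f at those candidates.
  x = -4: f_y(-4, y) = 6*y**2 + 2*y - 17; no integer root y with |y| ≤ 4.
  x = -3: f_y(-3, y) = 6*y**2 - 2*y - 8; vanishes at y ∈ {-1}. (-3, -1): f_x = -4 ≠ 0.
  x = -2: f_y(-2, y) = 6*y**2 - 6*y - 1; no integer root y with |y| ≤ 4.
  x = -1: f_y(-1, y) = 6*y**2 - 10*y + 4; vanishes at y ∈ {1}. (-1, 1): f_x = 0, f = 0 — SINGULAR.
  x = 0: f_y(0, y) = 6*y**2 - 14*y + 7; no integer root y with |y| ≤ 4.
  x = 1: f_y(1, y) = 6*y**2 - 18*y + 8; no integer root y with |y| ≤ 4.
  x = 2: f_y(2, y) = 6*y**2 - 22*y + 7; no integer root y with |y| ≤ 4.
  x = 3: f_y(3, y) = 6*y**2 - 26*y + 4; no integer root y with |y| ≤ 4.
  x = 4: f_y(4, y) = 6*y**2 - 30*y - 1; no integer root y with |y| ≤ 4.
Only singular point on the grid: (-1, 1).
Classify: substitute x = -1 + u, y = 1 + v and expand: f = u**3 - u**2*v - 2*u*v**2 + 2*v**3 + v**2.
No constant or linear terms (consistent with a singular point). Quadratic part: v**2. Cubic part: u**3 - u**2*v - 2*u*v**2 + 2*v**3.
The quadratic part v**2 is a perfect square, so there is a single (double) tangent line v = 0, i.e. y = 1. Restricting the cubic part to that line (v = 0) leaves u**3 ≠ 0, so f is not divisible by v and the branch is v² ≈ -u**3 to lowest order — this is a cusp.
Classification: cusp.


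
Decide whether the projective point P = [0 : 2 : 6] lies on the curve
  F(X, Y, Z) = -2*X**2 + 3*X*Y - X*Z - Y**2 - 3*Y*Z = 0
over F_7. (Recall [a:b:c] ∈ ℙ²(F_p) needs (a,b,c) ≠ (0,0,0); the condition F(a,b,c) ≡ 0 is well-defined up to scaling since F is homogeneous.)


F(0,2,6) ≡ 2 (mod 7); P is NOT on the curve.

Evaluate F(0, 2, 6) term-by-term (mod 7).
  -2*X**2 ↦ -2·0·1·1 = 0
  3*X*Y ↦ 3·0·2·1 = 0
  -X*Z ↦ -1·0·1·6 = 0
  -Y**2 ↦ -1·1·4·1 = -4
  -3*Y*Z ↦ -3·1·2·6 = -36
Sum: F(0, 2, 6) = (0) + (0) + (0) + (-4) + (-36) = -40.
Reducing mod 7: -40 ≡ 2 (mod 7).
Since F(a, b, c) ≡ 2 ≠ 0 (mod 7), P does NOT lie on the curve.


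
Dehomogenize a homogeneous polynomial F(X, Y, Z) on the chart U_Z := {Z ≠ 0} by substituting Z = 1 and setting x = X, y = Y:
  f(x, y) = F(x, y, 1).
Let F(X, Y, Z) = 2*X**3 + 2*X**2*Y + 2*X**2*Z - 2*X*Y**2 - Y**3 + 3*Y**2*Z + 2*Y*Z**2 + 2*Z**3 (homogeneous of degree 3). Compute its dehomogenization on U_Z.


f(x, y) = 2*x**3 + 2*x**2*y + 2*x**2 - 2*x*y**2 - y**3 + 3*y**2 + 2*y + 2

On U_Z we set Z = 1. Each monomial c·X^i·Y^j·Z^k in F becomes c·x^i·y^j·1^k = c·x^i·y^j.
Substituting Z = 1: F(X, Y, 1) = 2*x**3 + 2*x**2*y + 2*x**2 - 2*x*y**2 - y**3 + 3*y**2 + 2*y + 2.
Note: deg(f) ≤ deg(F) = 3; strict inequality happens when F is divisible by Z (lost terms).


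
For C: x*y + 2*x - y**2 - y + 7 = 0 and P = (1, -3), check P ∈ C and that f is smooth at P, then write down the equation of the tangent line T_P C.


Tangent line at P: -x + 6*y + 19 = 0.

Step 1: f(1, -3) = 0, so P lies on C.
Step 2: partial derivatives
  f_x(x, y) = y + 2, f_y(x, y) = x - 2*y - 1.
  f_x(P) = -1, f_y(P) = 6 (gradient nonzero, so P is smooth).
Step 3: tangent line at P: -1·(x − 1) + 6·(y − -3) = 0.
Expanding: -x + 6*y + 19 = 0.


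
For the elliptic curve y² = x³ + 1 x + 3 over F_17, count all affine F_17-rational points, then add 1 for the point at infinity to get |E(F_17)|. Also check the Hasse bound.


Affine points = {(2, 8), (2, 9), (3, 4), (3, 13), (6, 2), (6, 15), (7, 8), (7, 9), (8, 8), (8, 9), (11, 6), (11, 11), (12, 3), (12, 14), (16, 1), (16, 16)}; affine count = 16; |E(F_17)| = 17.

Discriminant check: Δ ∝ 4a³ + 27b² = 4·1³ + 27·3² = 4·1 + 27·9 ≡ 9 (mod 17). Nonzero ⇒ E is nonsingular.
For each x ∈ F_17, compute rhs = x³ + 1·x + 3 mod 17, then count y ∈ F_17 with y² ≡ rhs.
  x = 0: rhs = 3, matching y values: none (0 points).
  x = 1: rhs = 5, matching y values: none (0 points).
  x = 2: rhs = 13, matching y values: 8, 9 (2 points).
  x = 3: rhs = 16, matching y values: 4, 13 (2 points).
  x = 4: rhs = 3, matching y values: none (0 points).
  x = 5: rhs = 14, matching y values: none (0 points).
  x = 6: rhs = 4, matching y values: 2, 15 (2 points).
  x = 7: rhs = 13, matching y values: 8, 9 (2 points).
  x = 8: rhs = 13, matching y values: 8, 9 (2 points).
  x = 9: rhs = 10, matching y values: none (0 points).
  x = 10: rhs = 10, matching y values: none (0 points).
  x = 11: rhs = 2, matching y values: 6, 11 (2 points).
  x = 12: rhs = 9, matching y values: 3, 14 (2 points).
  x = 13: rhs = 3, matching y values: none (0 points).
  x = 14: rhs = 7, matching y values: none (0 points).
  x = 15: rhs = 10, matching y values: none (0 points).
  x = 16: rhs = 1, matching y values: 1, 16 (2 points).
Total affine count: 16.
Full point count |E(F_17)| = 16 + 1 = 17.
Hasse bound: |17 − (17+1)| = |-1| = 1 ≤ 2√17 ≈ 8.2462 ✓.


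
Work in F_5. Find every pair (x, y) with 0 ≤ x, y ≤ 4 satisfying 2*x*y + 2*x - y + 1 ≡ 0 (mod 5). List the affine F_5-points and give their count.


Affine F_5-points: {(0, 1), (1, 2), (2, 0), (4, 3)}; count = 4.

For each of the 25 pairs (x, y) ∈ F_5², evaluate f(x, y) mod 5. Record the zeros.
  x = 0: [0↦1, 1↦0, 2↦4, 3↦3, 4↦2]  zeros at y ∈ {1}
  x = 1: [0↦3, 1↦4, 2↦0, 3↦1, 4↦2]  zeros at y ∈ {2}
  x = 2: [0↦0, 1↦3, 2↦1, 3↦4, 4↦2]  zeros at y ∈ {0}
  x = 3: [0↦2, 1↦2, 2↦2, 3↦2, 4↦2]  zeros at y ∈ ∅
  x = 4: [0↦4, 1↦1, 2↦3, 3↦0, 4↦2]  zeros at y ∈ {3}
Collecting zeros: affine points = {(0, 1), (1, 2), (2, 0), (4, 3)}.
Total count |C(F_5)_aff| = 4.


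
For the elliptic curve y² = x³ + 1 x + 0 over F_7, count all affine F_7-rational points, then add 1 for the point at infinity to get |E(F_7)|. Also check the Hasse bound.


Affine points = {(0, 0), (1, 3), (1, 4), (3, 3), (3, 4), (5, 2), (5, 5)}; affine count = 7; |E(F_7)| = 8.

Discriminant check: Δ ∝ 4a³ + 27b² = 4·1³ + 27·0² = 4·1 + 27·0 ≡ 4 (mod 7). Nonzero ⇒ E is nonsingular.
For each x ∈ F_7, compute rhs = x³ + 1·x + 0 mod 7, then count y ∈ F_7 with y² ≡ rhs.
  x = 0: rhs = 0, matching y values: 0 (1 points).
  x = 1: rhs = 2, matching y values: 3, 4 (2 points).
  x = 2: rhs = 3, matching y values: none (0 points).
  x = 3: rhs = 2, matching y values: 3, 4 (2 points).
  x = 4: rhs = 5, matching y values: none (0 points).
  x = 5: rhs = 4, matching y values: 2, 5 (2 points).
  x = 6: rhs = 5, matching y values: none (0 points).
Total affine count: 7.
Full point count |E(F_7)| = 7 + 1 = 8.
Hasse bound: |8 − (7+1)| = |0| = 0 ≤ 2√7 ≈ 5.2915 ✓.


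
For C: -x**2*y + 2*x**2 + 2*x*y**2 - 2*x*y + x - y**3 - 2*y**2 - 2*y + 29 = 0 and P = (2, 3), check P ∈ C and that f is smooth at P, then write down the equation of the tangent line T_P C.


Tangent line at P: 9*x - 25*y + 57 = 0.

Step 1: f(2, 3) = 0, so P lies on C.
Step 2: partial derivatives
  f_x(x, y) = -2*x*y + 4*x + 2*y**2 - 2*y + 1, f_y(x, y) = -x**2 + 4*x*y - 2*x - 3*y**2 - 4*y - 2.
  f_x(P) = 9, f_y(P) = -25 (gradient nonzero, so P is smooth).
Step 3: tangent line at P: 9·(x − 2) + -25·(y − 3) = 0.
Expanding: 9*x - 25*y + 57 = 0.


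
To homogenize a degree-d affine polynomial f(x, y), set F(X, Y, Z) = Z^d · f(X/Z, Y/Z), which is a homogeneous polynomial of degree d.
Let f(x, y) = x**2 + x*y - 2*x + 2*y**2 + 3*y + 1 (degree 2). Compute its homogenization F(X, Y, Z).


F(X, Y, Z) = X**2 + X*Y - 2*X*Z + 2*Y**2 + 3*Y*Z + Z**2

deg(f) = 2.
Substitute x = X/Z, y = Y/Z into f, then multiply by Z^2.
  monomial 1·x^2·y^0 ↦ 1·X^2·Y^0·Z^0.
  monomial 1·x^1·y^1 ↦ 1·X^1·Y^1·Z^0.
  monomial -2·x^1·y^0 ↦ -2·X^1·Y^0·Z^1.
  monomial 2·x^0·y^2 ↦ 2·X^0·Y^2·Z^0.
  monomial 3·x^0·y^1 ↦ 3·X^0·Y^1·Z^1.
  monomial 1·x^0·y^0 ↦ 1·X^0·Y^0·Z^2.
Collecting: F(X, Y, Z) = X**2 + X*Y - 2*X*Z + 2*Y**2 + 3*Y*Z + Z**2.


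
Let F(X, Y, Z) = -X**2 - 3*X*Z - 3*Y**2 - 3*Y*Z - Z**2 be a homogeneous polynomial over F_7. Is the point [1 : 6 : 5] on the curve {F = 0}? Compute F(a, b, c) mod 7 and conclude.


F(1,6,5) ≡ 6 (mod 7); P is NOT on the curve.

Evaluate F(1, 6, 5) term-by-term (mod 7).
  -X**2 ↦ -1·1·1·1 = -1
  -3*X*Z ↦ -3·1·1·5 = -15
  -3*Y**2 ↦ -3·1·36·1 = -108
  -3*Y*Z ↦ -3·1·6·5 = -90
  -Z**2 ↦ -1·1·1·25 = -25
Sum: F(1, 6, 5) = (-1) + (-15) + (-108) + (-90) + (-25) = -239.
Reducing mod 7: -239 ≡ 6 (mod 7).
Since F(a, b, c) ≡ 6 ≠ 0 (mod 7), P does NOT lie on the curve.


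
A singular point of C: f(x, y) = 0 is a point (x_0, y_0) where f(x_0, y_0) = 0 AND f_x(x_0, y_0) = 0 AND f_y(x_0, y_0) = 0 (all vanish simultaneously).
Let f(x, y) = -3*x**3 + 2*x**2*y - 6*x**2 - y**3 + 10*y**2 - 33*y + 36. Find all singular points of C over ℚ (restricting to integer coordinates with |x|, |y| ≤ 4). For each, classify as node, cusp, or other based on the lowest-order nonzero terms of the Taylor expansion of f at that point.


Singular points: {(0, 3)}; classification: cusp.

Compute partial derivatives:
  f_x = -9*x**2 + 4*x*y - 12*x.
  f_y = 2*x**2 - 3*y**2 + 20*y - 33.
Scan x_0 ∈ {−4, ..., 4}. For each x_0, f_y(x_0, y) is a polynomial in y; find its integer roots y ∈ {−4, ..., 4}, then test f_x and f at those candidates.
  x = -4: f_y(-4, y) = -3*y**2 + 20*y - 1; no integer root y with |y| ≤ 4.
  x = -3: f_y(-3, y) = -3*y**2 + 20*y - 15; no integer root y with |y| ≤ 4.
  x = -2: f_y(-2, y) = -3*y**2 + 20*y - 25; no integer root y with |y| ≤ 4.
  x = -1: f_y(-1, y) = -3*y**2 + 20*y - 31; no integer root y with |y| ≤ 4.
  x = 0: f_y(0, y) = -3*y**2 + 20*y - 33; vanishes at y ∈ {3}. (0, 3): f_x = 0, f = 0 — SINGULAR.
  x = 1: f_y(1, y) = -3*y**2 + 20*y - 31; no integer root y with |y| ≤ 4.
  x = 2: f_y(2, y) = -3*y**2 + 20*y - 25; no integer root y with |y| ≤ 4.
  x = 3: f_y(3, y) = -3*y**2 + 20*y - 15; no integer root y with |y| ≤ 4.
  x = 4: f_y(4, y) = -3*y**2 + 20*y - 1; no integer root y with |y| ≤ 4.
Only singular point on the grid: (0, 3).
Classify: substitute x = 0 + u, y = 3 + v and expand: f = -3*u**3 + 2*u**2*v - v**3 + v**2.
No constant or linear terms (consistent with a singular point). Quadratic part: v**2. Cubic part: -3*u**3 + 2*u**2*v - v**3.
The quadratic part v**2 is a perfect square, so there is a single (double) tangent line v = 0, i.e. y = 3. Restricting the cubic part to that line (v = 0) leaves -3*u**3 ≠ 0, so f is not divisible by v and the branch is v² ≈ 3*u**3 to lowest order — this is a cusp.
Classification: cusp.


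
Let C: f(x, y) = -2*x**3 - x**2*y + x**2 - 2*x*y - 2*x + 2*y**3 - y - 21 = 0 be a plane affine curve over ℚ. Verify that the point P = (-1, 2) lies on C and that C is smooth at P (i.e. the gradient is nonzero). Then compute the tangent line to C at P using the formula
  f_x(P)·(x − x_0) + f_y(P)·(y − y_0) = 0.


Tangent line at P: -10*x + 24*y - 58 = 0.

Step 1: f(-1, 2) = 0, so P lies on C.
Step 2: partial derivatives
  f_x(x, y) = -6*x**2 - 2*x*y + 2*x - 2*y - 2, f_y(x, y) = -x**2 - 2*x + 6*y**2 - 1.
  f_x(P) = -10, f_y(P) = 24 (gradient nonzero, so P is smooth).
Step 3: tangent line at P: -10·(x − -1) + 24·(y − 2) = 0.
Expanding: -10*x + 24*y - 58 = 0.


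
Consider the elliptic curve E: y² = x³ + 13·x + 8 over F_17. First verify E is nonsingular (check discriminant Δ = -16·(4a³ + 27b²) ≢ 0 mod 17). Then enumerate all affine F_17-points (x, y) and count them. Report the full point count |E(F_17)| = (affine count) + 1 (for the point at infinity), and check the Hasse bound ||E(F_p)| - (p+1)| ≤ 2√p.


Affine points = {(0, 5), (0, 12), (2, 5), (2, 12), (6, 8), (6, 9), (7, 0), (9, 2), (9, 15), (10, 4), (10, 13), (15, 5), (15, 12)}; affine count = 13; |E(F_17)| = 14.

Discriminant check: Δ ∝ 4a³ + 27b² = 4·13³ + 27·8² = 4·2197 + 27·64 ≡ 10 (mod 17). Nonzero ⇒ E is nonsingular.
For each x ∈ F_17, compute rhs = x³ + 13·x + 8 mod 17, then count y ∈ F_17 with y² ≡ rhs.
  x = 0: rhs = 8, matching y values: 5, 12 (2 points).
  x = 1: rhs = 5, matching y values: none (0 points).
  x = 2: rhs = 8, matching y values: 5, 12 (2 points).
  x = 3: rhs = 6, matching y values: none (0 points).
  x = 4: rhs = 5, matching y values: none (0 points).
  x = 5: rhs = 11, matching y values: none (0 points).
  x = 6: rhs = 13, matching y values: 8, 9 (2 points).
  x = 7: rhs = 0, matching y values: 0 (1 points).
  x = 8: rhs = 12, matching y values: none (0 points).
  x = 9: rhs = 4, matching y values: 2, 15 (2 points).
  x = 10: rhs = 16, matching y values: 4, 13 (2 points).
  x = 11: rhs = 3, matching y values: none (0 points).
  x = 12: rhs = 5, matching y values: none (0 points).
  x = 13: rhs = 11, matching y values: none (0 points).
  x = 14: rhs = 10, matching y values: none (0 points).
  x = 15: rhs = 8, matching y values: 5, 12 (2 points).
  x = 16: rhs = 11, matching y values: none (0 points).
Total affine count: 13.
Full point count |E(F_17)| = 13 + 1 = 14.
Hasse bound: |14 − (17+1)| = |-4| = 4 ≤ 2√17 ≈ 8.2462 ✓.


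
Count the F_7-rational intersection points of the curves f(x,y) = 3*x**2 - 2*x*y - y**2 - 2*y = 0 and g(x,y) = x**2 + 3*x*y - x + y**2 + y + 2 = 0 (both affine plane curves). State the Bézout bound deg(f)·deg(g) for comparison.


Common zeros: ∅; count = 0; Bézout bound = 4.

deg(f) = 2, deg(g) = 2, so Bézout bound = 4.
Scan x ∈ F_7. For each x, list the y ∈ F_7 with f(x, y) ≡ 0 and those with g(x, y) ≡ 0 (mod 7); the common zeros in that column are the intersection.
  x = 0: f ≡ 0 at y ∈ {0, 5}; g ≡ 0 at y ∈ {3}; common: ∅.
  x = 1: f ≡ 0 at y ∈ {5}; g ≡ 0 at y ∈ {1, 2}; common: ∅.
  x = 2: f ≡ 0 at y ∈ {4}; g ≡ 0 at y ∈ ∅; common: ∅.
  x = 3: f ≡ 0 at y ∈ {2, 4}; g ≡ 0 at y ∈ ∅; common: ∅.
  x = 4: f ≡ 0 at y ∈ ∅; g ≡ 0 at y ∈ {0, 1}; common: ∅.
  x = 5: f ≡ 0 at y ∈ ∅; g ≡ 0 at y ∈ {6}; common: ∅.
  x = 6: f ≡ 0 at y ∈ ∅; g ≡ 0 at y ∈ {3, 6}; common: ∅.
Collecting: common zeros = ∅, so the count is 0.
Comparison with the Bézout bound: 0 ≤ 4 = deg(f)·deg(g), as expected for curves with no common component (the affine F_7-count falls short of the bound because intersections may lie at infinity, over extension fields, or carry multiplicity).


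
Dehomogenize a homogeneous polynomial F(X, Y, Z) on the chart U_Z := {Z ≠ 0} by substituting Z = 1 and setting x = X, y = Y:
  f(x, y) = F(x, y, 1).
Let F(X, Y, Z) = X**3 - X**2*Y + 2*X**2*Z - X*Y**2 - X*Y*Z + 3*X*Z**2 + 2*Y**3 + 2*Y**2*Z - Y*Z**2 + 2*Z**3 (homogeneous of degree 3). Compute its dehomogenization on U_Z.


f(x, y) = x**3 - x**2*y + 2*x**2 - x*y**2 - x*y + 3*x + 2*y**3 + 2*y**2 - y + 2

On U_Z we set Z = 1. Each monomial c·X^i·Y^j·Z^k in F becomes c·x^i·y^j·1^k = c·x^i·y^j.
Substituting Z = 1: F(X, Y, 1) = x**3 - x**2*y + 2*x**2 - x*y**2 - x*y + 3*x + 2*y**3 + 2*y**2 - y + 2.
Note: deg(f) ≤ deg(F) = 3; strict inequality happens when F is divisible by Z (lost terms).


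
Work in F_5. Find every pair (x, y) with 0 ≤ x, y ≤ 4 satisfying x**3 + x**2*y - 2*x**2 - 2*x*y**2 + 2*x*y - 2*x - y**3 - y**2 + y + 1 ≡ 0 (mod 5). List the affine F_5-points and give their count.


Affine F_5-points: {(0, 1), (0, 4), (2, 1), (3, 2), (4, 0), (4, 1)}; count = 6.

For each of the 25 pairs (x, y) ∈ F_5², evaluate f(x, y) mod 5. Record the zeros.
  x = 0: [0↦1, 1↦0, 2↦1, 3↦3, 4↦0]  zeros at y ∈ {1, 4}
  x = 1: [0↦3, 1↦3, 2↦1, 3↦1, 4↦2]  zeros at y ∈ ∅
  x = 2: [0↦2, 1↦0, 2↦2, 3↦2, 4↦4]  zeros at y ∈ {1}
  x = 3: [0↦4, 1↦2, 2↦0, 3↦2, 4↦2]  zeros at y ∈ {2}
  x = 4: [0↦0, 1↦0, 2↦1, 3↦2, 4↦2]  zeros at y ∈ {0, 1}
Collecting zeros: affine points = {(0, 1), (0, 4), (2, 1), (3, 2), (4, 0), (4, 1)}.
Total count |C(F_5)_aff| = 6.


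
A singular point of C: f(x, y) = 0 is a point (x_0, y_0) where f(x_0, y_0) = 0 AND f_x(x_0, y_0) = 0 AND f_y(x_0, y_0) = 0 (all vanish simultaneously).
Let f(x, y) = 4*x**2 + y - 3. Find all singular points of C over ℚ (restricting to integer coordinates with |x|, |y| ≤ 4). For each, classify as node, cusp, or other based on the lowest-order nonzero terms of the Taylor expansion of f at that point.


No singular points in the scanned grid; C is smooth there.

Compute partial derivatives:
  f_x = 8*x.
  f_y = 1.
f_y = 1 is a nonzero constant, so f_y never vanishes: no point (x, y) can satisfy f = f_x = f_y = 0. In particular no (x, y) ∈ {−4, ..., 4}² is singular; the curve is smooth.


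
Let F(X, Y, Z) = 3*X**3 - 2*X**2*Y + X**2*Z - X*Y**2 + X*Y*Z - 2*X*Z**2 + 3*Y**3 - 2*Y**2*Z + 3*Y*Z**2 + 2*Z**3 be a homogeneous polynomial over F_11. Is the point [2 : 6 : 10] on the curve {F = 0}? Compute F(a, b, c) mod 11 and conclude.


F(2,6,10) ≡ 4 (mod 11); P is NOT on the curve.

Evaluate F(2, 6, 10) term-by-term (mod 11).
  3*X**3 ↦ 3·8·1·1 = 24
  -2*X**2*Y ↦ -2·4·6·1 = -48
  X**2*Z ↦ 1·4·1·10 = 40
  -X*Y**2 ↦ -1·2·36·1 = -72
  X*Y*Z ↦ 1·2·6·10 = 120
  -2*X*Z**2 ↦ -2·2·1·100 = -400
  3*Y**3 ↦ 3·1·216·1 = 648
  -2*Y**2*Z ↦ -2·1·36·10 = -720
  3*Y*Z**2 ↦ 3·1·6·100 = 1800
  2*Z**3 ↦ 2·1·1·1000 = 2000
Sum: F(2, 6, 10) = (24) + (-48) + (40) + (-72) + (120) + (-400) + (648) + (-720) + (1800) + (2000) = 3392.
Reducing mod 11: 3392 ≡ 4 (mod 11).
Since F(a, b, c) ≡ 4 ≠ 0 (mod 11), P does NOT lie on the curve.


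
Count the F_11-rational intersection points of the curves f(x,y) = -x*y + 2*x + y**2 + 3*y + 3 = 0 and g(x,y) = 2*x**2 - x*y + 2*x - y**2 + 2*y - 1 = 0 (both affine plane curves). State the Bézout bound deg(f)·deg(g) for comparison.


Common zeros: ∅; count = 0; Bézout bound = 4.

deg(f) = 2, deg(g) = 2, so Bézout bound = 4.
Scan x ∈ F_11. For each x, list the y ∈ F_11 with f(x, y) ≡ 0 and those with g(x, y) ≡ 0 (mod 11); the common zeros in that column are the intersection.
  x = 0: f ≡ 0 at y ∈ ∅; g ≡ 0 at y ∈ {1}; common: ∅.
  x = 1: f ≡ 0 at y ∈ ∅; g ≡ 0 at y ∈ ∅; common: ∅.
  x = 2: f ≡ 0 at y ∈ ∅; g ≡ 0 at y ∈ {0}; common: ∅.
  x = 3: f ≡ 0 at y ∈ ∅; g ≡ 0 at y ∈ {3, 7}; common: ∅.
  x = 4: f ≡ 0 at y ∈ {0, 1}; g ≡ 0 at y ∈ ∅; common: ∅.
  x = 5: f ≡ 0 at y ∈ ∅; g ≡ 0 at y ∈ {1, 7}; common: ∅.
  x = 6: f ≡ 0 at y ∈ {6, 8}; g ≡ 0 at y ∈ ∅; common: ∅.
  x = 7: f ≡ 0 at y ∈ {5, 10}; g ≡ 0 at y ∈ ∅; common: ∅.
  x = 8: f ≡ 0 at y ∈ {7, 9}; g ≡ 0 at y ∈ {0, 5}; common: ∅.
  x = 9: f ≡ 0 at y ∈ ∅; g ≡ 0 at y ∈ ∅; common: ∅.
  x = 10: f ≡ 0 at y ∈ {3, 4}; g ≡ 0 at y ∈ {5, 9}; common: ∅.
Collecting: common zeros = ∅, so the count is 0.
Comparison with the Bézout bound: 0 ≤ 4 = deg(f)·deg(g), as expected for curves with no common component (the affine F_11-count falls short of the bound because intersections may lie at infinity, over extension fields, or carry multiplicity).


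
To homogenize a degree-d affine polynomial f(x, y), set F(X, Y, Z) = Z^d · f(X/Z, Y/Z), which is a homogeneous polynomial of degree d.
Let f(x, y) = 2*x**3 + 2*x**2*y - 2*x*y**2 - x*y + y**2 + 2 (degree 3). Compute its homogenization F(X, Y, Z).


F(X, Y, Z) = 2*X**3 + 2*X**2*Y - 2*X*Y**2 - X*Y*Z + Y**2*Z + 2*Z**3

deg(f) = 3.
Substitute x = X/Z, y = Y/Z into f, then multiply by Z^3.
  monomial 2·x^3·y^0 ↦ 2·X^3·Y^0·Z^0.
  monomial 2·x^2·y^1 ↦ 2·X^2·Y^1·Z^0.
  monomial -2·x^1·y^2 ↦ -2·X^1·Y^2·Z^0.
  monomial -1·x^1·y^1 ↦ -1·X^1·Y^1·Z^1.
  monomial 1·x^0·y^2 ↦ 1·X^0·Y^2·Z^1.
  monomial 2·x^0·y^0 ↦ 2·X^0·Y^0·Z^3.
Collecting: F(X, Y, Z) = 2*X**3 + 2*X**2*Y - 2*X*Y**2 - X*Y*Z + Y**2*Z + 2*Z**3.


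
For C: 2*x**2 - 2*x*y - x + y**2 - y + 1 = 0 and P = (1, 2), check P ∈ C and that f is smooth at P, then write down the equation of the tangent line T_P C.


Tangent line at P: -x + y - 1 = 0.

Step 1: f(1, 2) = 0, so P lies on C.
Step 2: partial derivatives
  f_x(x, y) = 4*x - 2*y - 1, f_y(x, y) = -2*x + 2*y - 1.
  f_x(P) = -1, f_y(P) = 1 (gradient nonzero, so P is smooth).
Step 3: tangent line at P: -1·(x − 1) + 1·(y − 2) = 0.
Expanding: -x + y - 1 = 0.


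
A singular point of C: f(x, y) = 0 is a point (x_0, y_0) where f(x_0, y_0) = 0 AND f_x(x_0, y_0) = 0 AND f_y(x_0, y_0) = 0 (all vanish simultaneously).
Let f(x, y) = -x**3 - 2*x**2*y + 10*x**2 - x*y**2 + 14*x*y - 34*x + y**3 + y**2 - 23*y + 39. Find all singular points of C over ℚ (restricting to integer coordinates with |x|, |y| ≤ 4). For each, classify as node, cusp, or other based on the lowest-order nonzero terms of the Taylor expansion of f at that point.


Singular points: {(3, 1)}; classification: node.

Compute partial derivatives:
  f_x = -3*x**2 - 4*x*y + 20*x - y**2 + 14*y - 34.
  f_y = -2*x**2 - 2*x*y + 14*x + 3*y**2 + 2*y - 23.
Scan x_0 ∈ {−4, ..., 4}. For each x_0, f_y(x_0, y) is a polynomial in y; find its integer roots y ∈ {−4, ..., 4}, then test f_x and f at those candidates.
  x = -4: f_y(-4, y) = 3*y**2 + 10*y - 111; no integer root y with |y| ≤ 4.
  x = -3: f_y(-3, y) = 3*y**2 + 8*y - 83; no integer root y with |y| ≤ 4.
  x = -2: f_y(-2, y) = 3*y**2 + 6*y - 59; no integer root y with |y| ≤ 4.
  x = -1: f_y(-1, y) = 3*y**2 + 4*y - 39; vanishes at y ∈ {3}. (-1, 3): f_x = -12 ≠ 0.
  x = 0: f_y(0, y) = 3*y**2 + 2*y - 23; no integer root y with |y| ≤ 4.
  x = 1: f_y(1, y) = 3*y**2 - 11; no integer root y with |y| ≤ 4.
  x = 2: f_y(2, y) = 3*y**2 - 2*y - 3; no integer root y with |y| ≤ 4.
  x = 3: f_y(3, y) = 3*y**2 - 4*y + 1; vanishes at y ∈ {1}. (3, 1): f_x = 0, f = 0 — SINGULAR.
  x = 4: f_y(4, y) = 3*y**2 - 6*y + 1; no integer root y with |y| ≤ 4.
Only singular point on the grid: (3, 1).
Classify: substitute x = 3 + u, y = 1 + v and expand: f = -u**3 - 2*u**2*v - u**2 - u*v**2 + v**3 + v**2.
No constant or linear terms (consistent with a singular point). Quadratic part: -u**2 + v**2. Cubic part: -u**3 - 2*u**2*v - u*v**2 + v**3.
The quadratic part v**2 - u**2 = (v − u)(v + u) splits into two distinct linear factors, so there are two distinct tangent lines y − 1 = ±(x − 3) — this is a node (ordinary double point).
Classification: node.


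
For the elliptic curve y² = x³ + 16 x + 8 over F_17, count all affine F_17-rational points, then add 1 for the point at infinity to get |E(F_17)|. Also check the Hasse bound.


Affine points = {(0, 5), (0, 12), (1, 5), (1, 12), (3, 7), (3, 10), (4, 0), (5, 3), (5, 14), (7, 2), (7, 15), (8, 6), (8, 11), (11, 6), (11, 11), (13, 4), (13, 13), (14, 1), (14, 16), (15, 6), (15, 11), (16, 5), (16, 12)}; affine count = 23; |E(F_17)| = 24.

Discriminant check: Δ ∝ 4a³ + 27b² = 4·16³ + 27·8² = 4·4096 + 27·64 ≡ 7 (mod 17). Nonzero ⇒ E is nonsingular.
For each x ∈ F_17, compute rhs = x³ + 16·x + 8 mod 17, then count y ∈ F_17 with y² ≡ rhs.
  x = 0: rhs = 8, matching y values: 5, 12 (2 points).
  x = 1: rhs = 8, matching y values: 5, 12 (2 points).
  x = 2: rhs = 14, matching y values: none (0 points).
  x = 3: rhs = 15, matching y values: 7, 10 (2 points).
  x = 4: rhs = 0, matching y values: 0 (1 points).
  x = 5: rhs = 9, matching y values: 3, 14 (2 points).
  x = 6: rhs = 14, matching y values: none (0 points).
  x = 7: rhs = 4, matching y values: 2, 15 (2 points).
  x = 8: rhs = 2, matching y values: 6, 11 (2 points).
  x = 9: rhs = 14, matching y values: none (0 points).
  x = 10: rhs = 12, matching y values: none (0 points).
  x = 11: rhs = 2, matching y values: 6, 11 (2 points).
  x = 12: rhs = 7, matching y values: none (0 points).
  x = 13: rhs = 16, matching y values: 4, 13 (2 points).
  x = 14: rhs = 1, matching y values: 1, 16 (2 points).
  x = 15: rhs = 2, matching y values: 6, 11 (2 points).
  x = 16: rhs = 8, matching y values: 5, 12 (2 points).
Total affine count: 23.
Full point count |E(F_17)| = 23 + 1 = 24.
Hasse bound: |24 − (17+1)| = |6| = 6 ≤ 2√17 ≈ 8.2462 ✓.
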